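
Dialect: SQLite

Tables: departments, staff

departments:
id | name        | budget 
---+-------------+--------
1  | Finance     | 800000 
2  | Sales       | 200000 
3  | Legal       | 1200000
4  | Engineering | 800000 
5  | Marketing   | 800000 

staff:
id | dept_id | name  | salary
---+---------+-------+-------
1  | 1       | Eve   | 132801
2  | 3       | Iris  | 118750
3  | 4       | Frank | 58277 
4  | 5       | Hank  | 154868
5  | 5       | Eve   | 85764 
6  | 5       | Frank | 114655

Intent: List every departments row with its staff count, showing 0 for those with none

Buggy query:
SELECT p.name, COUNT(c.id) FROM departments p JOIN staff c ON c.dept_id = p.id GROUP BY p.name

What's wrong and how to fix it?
Bug: INNER JOIN drops departments rows that have no matching staff rows

Fix: Switch to LEFT JOIN to retain unmatched parent rows

Corrected query:
SELECT p.name, COUNT(c.id) FROM departments p LEFT JOIN staff c ON c.dept_id = p.id GROUP BY p.name

Result:
name        | COUNT(c.id)
------------+------------
Engineering | 1          
Finance     | 1          
Legal       | 1          
Marketing   | 3          
Sales       | 0          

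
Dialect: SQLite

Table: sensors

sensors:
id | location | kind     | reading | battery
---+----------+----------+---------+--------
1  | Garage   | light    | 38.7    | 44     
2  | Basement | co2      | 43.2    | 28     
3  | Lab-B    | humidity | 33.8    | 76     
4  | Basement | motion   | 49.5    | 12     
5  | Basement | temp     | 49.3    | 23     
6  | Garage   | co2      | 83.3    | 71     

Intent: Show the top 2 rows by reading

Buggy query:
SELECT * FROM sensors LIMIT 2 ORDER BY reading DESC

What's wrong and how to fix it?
Bug: LIMIT must come after ORDER BY

Fix: Swap the clauses: ORDER BY first, then LIMIT

Corrected query:
SELECT * FROM sensors ORDER BY reading DESC LIMIT 2

Result:
id | location | kind   | reading | battery
---+----------+--------+---------+--------
6  | Garage   | co2    | 83.3    | 71     
4  | Basement | motion | 49.5    | 12     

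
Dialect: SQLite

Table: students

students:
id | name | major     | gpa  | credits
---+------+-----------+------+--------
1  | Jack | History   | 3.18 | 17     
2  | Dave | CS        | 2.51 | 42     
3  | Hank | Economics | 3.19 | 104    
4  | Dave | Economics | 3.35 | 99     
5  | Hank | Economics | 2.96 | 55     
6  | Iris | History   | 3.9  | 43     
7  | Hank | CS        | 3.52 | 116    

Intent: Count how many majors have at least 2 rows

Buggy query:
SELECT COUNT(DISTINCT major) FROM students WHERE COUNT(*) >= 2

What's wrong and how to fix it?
Bug: COUNT(*) cannot appear in WHERE; the per-group count doesn't exist yet

Fix: Group first with HAVING COUNT(*) >= 2, then COUNT the resulting groups

Corrected query:
SELECT COUNT(*) FROM (SELECT major FROM students GROUP BY major HAVING COUNT(*) >= 2)

Result:
COUNT(*)
--------
3       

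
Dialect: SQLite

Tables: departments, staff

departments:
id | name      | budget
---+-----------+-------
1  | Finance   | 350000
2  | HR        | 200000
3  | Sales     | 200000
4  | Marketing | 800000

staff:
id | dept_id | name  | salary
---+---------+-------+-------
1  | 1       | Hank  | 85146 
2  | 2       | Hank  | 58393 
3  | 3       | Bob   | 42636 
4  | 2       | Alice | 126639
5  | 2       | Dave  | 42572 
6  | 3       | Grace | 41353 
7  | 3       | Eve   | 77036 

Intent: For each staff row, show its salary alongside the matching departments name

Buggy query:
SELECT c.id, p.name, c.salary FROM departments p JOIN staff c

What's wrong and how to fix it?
Bug: Missing join condition: each staff row is matched to all departments rows instead of just its own

Fix: Add ON c.dept_id = p.id to the JOIN

Corrected query:
SELECT c.id, p.name, c.salary FROM departments p JOIN staff c ON c.dept_id = p.id

Result:
id | name    | salary
---+---------+-------
1  | Finance | 85146 
2  | HR      | 58393 
3  | Sales   | 42636 
4  | HR      | 126639
5  | HR      | 42572 
6  | Sales   | 41353 
7  | Sales   | 77036 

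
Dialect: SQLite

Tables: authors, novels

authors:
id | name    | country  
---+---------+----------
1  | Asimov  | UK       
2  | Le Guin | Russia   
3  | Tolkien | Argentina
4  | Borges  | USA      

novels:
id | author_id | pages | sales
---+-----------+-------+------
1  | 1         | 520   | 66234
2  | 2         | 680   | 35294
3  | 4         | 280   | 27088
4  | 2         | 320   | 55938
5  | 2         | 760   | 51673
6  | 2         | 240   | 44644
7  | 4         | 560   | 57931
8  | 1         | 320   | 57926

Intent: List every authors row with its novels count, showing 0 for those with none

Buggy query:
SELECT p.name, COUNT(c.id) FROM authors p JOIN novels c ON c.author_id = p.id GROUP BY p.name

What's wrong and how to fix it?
Bug: INNER JOIN drops authors rows that have no matching novels rows

Fix: Switch to LEFT JOIN to retain unmatched parent rows

Corrected query:
SELECT p.name, COUNT(c.id) FROM authors p LEFT JOIN novels c ON c.author_id = p.id GROUP BY p.name

Result:
name    | COUNT(c.id)
--------+------------
Asimov  | 2          
Borges  | 2          
Le Guin | 4          
Tolkien | 0          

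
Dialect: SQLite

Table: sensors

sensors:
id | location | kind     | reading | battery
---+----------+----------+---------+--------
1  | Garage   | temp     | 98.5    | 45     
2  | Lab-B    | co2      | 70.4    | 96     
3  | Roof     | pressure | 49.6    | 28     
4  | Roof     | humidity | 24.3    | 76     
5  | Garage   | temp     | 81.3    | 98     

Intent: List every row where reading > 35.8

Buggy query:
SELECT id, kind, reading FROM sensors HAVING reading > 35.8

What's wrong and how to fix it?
Bug: HAVING filters the output of aggregation, but this query has no GROUP BY and no aggregate functions, so SQLite rejects it (HAVING clause on a non-aggregate query); the condition here is per row

Fix: Replace HAVING with WHERE since the condition applies to individual rows

Corrected query:
SELECT id, kind, reading FROM sensors WHERE reading > 35.8

Result:
id | kind     | reading
---+----------+--------
1  | temp     | 98.5   
2  | co2      | 70.4   
3  | pressure | 49.6   
5  | temp     | 81.3   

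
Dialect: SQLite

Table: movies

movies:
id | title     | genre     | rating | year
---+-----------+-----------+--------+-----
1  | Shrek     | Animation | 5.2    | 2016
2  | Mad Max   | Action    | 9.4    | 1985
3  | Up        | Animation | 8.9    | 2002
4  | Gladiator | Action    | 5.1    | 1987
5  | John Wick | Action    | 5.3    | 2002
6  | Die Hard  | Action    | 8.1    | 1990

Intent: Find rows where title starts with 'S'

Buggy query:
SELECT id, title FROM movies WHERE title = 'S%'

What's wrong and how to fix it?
Bug: '=' compares the literal string including the % character; pattern matching needs LIKE

Fix: Replace '=' with LIKE so 'S%' is treated as a pattern

Corrected query:
SELECT id, title FROM movies WHERE title LIKE 'S%'

Result:
id | title
---+------
1  | Shrek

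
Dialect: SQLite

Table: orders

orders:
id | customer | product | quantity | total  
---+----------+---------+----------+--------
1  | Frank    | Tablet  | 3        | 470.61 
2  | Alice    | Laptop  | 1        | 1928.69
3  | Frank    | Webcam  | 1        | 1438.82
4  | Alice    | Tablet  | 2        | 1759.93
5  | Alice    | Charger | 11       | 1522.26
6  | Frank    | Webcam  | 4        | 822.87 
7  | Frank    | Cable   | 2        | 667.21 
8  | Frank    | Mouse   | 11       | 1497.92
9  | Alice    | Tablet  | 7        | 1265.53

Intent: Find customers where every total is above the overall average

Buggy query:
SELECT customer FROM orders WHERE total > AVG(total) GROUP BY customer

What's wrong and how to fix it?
Bug: AVG() is an aggregate; it can't sit directly in WHERE

Fix: Compute the overall average in a scalar subquery and compare each group's MIN against it in HAVING

Corrected query:
SELECT customer FROM orders GROUP BY customer HAVING MIN(total) > (SELECT AVG(total) FROM orders)

Result:
customer
--------
Alice   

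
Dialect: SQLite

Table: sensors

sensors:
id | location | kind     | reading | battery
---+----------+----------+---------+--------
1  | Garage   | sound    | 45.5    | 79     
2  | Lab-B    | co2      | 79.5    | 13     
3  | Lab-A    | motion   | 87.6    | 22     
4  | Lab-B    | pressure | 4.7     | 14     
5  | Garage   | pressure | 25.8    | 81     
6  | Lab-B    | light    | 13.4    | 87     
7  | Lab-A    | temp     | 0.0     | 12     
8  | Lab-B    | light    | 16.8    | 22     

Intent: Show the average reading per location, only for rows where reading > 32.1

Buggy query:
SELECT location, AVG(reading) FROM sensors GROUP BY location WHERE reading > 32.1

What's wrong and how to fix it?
Bug: WHERE cannot follow GROUP BY

Fix: Move the WHERE clause before GROUP BY

Corrected query:
SELECT location, AVG(reading) FROM sensors WHERE reading > 32.1 GROUP BY location

Result:
location | AVG(reading)
---------+-------------
Garage   | 45.5        
Lab-A    | 87.6        
Lab-B    | 79.5        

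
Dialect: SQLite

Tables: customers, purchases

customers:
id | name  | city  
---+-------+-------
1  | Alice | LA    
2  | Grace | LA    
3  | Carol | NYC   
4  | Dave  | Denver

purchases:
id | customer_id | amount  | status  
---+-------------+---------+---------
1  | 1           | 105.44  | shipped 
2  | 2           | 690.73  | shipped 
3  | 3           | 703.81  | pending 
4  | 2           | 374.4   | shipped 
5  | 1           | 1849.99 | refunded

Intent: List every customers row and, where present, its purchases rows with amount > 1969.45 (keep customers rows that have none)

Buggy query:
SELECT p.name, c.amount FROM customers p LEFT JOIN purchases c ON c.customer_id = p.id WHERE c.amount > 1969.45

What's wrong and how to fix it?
Bug: Filtering c.amount in WHERE discards the NULL rows produced by LEFT JOIN, turning it into an inner join

Fix: Move the right-table condition into the ON clause so unmatched parents are kept

Corrected query:
SELECT p.name, c.amount FROM customers p LEFT JOIN purchases c ON c.customer_id = p.id AND c.amount > 1969.45

Result:
name  | amount
------+-------
Alice | NULL  
Grace | NULL  
Carol | NULL  
Dave  | NULL  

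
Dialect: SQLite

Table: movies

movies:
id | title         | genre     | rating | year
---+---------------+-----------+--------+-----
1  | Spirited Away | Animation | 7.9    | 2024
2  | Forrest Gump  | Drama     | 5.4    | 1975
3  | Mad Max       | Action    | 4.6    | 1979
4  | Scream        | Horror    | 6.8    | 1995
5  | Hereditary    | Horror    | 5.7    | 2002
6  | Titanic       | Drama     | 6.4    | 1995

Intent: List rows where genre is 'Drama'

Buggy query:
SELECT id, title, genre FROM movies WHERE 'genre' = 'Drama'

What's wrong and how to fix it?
Bug: Single quotes denote string literals in SQL; the column name is being compared as a constant string

Fix: Reference the column as genre without single quotes

Corrected query:
SELECT id, title, genre FROM movies WHERE genre = 'Drama'

Result:
id | title        | genre
---+--------------+------
2  | Forrest Gump | Drama
6  | Titanic      | Drama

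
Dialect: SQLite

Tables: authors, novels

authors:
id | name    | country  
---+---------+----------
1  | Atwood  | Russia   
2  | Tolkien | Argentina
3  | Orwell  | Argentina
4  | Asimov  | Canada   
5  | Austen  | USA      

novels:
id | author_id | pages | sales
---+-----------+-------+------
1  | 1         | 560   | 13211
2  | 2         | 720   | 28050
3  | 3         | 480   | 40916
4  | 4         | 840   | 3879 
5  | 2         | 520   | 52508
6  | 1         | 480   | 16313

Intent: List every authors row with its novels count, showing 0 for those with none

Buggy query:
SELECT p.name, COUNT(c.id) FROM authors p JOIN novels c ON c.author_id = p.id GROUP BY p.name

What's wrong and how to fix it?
Bug: An inner join excludes parents with zero children

Fix: Switch to LEFT JOIN to retain unmatched parent rows

Corrected query:
SELECT p.name, COUNT(c.id) FROM authors p LEFT JOIN novels c ON c.author_id = p.id GROUP BY p.name

Result:
name    | COUNT(c.id)
--------+------------
Asimov  | 1          
Atwood  | 2          
Austen  | 0          
Orwell  | 1          
Tolkien | 2          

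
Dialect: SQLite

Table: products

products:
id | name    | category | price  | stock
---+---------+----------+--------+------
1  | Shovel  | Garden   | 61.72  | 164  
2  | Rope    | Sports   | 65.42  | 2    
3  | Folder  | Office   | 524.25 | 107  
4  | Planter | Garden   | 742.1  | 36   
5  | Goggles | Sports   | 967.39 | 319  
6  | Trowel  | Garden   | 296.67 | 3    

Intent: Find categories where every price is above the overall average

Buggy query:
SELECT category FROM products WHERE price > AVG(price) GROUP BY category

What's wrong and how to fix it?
Bug: WHERE evaluates per row before aggregation, so AVG() is unavailable

Fix: Compute the overall average in a scalar subquery and compare each group's MIN against it in HAVING

Corrected query:
SELECT category FROM products GROUP BY category HAVING MIN(price) > (SELECT AVG(price) FROM products)

Result:
category
--------
Office  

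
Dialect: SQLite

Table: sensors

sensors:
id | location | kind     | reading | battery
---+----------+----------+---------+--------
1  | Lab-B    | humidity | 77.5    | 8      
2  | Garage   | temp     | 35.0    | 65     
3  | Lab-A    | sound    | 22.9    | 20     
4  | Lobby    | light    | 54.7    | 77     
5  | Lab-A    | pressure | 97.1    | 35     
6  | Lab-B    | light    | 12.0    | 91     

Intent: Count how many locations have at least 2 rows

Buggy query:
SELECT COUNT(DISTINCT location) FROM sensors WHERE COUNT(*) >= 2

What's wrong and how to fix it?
Bug: WHERE filters individual rows, not groups, so a group-level COUNT is invalid there

Fix: Use a subquery that GROUPs and filters with HAVING, then count its rows

Corrected query:
SELECT COUNT(*) FROM (SELECT location FROM sensors GROUP BY location HAVING COUNT(*) >= 2)

Result:
COUNT(*)
--------
2       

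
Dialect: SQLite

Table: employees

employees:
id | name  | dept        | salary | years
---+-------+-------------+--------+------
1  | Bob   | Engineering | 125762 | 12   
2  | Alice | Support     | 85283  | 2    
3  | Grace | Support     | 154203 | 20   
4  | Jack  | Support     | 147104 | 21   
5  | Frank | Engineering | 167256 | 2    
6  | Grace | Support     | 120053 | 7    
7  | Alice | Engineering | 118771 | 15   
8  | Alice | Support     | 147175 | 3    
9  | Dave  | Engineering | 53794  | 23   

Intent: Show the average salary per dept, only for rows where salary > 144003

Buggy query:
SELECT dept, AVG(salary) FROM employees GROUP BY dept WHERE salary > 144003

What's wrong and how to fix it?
Bug: Row-level WHERE must come before GROUP BY in the clause order

Fix: Move the WHERE clause before GROUP BY

Corrected query:
SELECT dept, AVG(salary) FROM employees WHERE salary > 144003 GROUP BY dept

Result:
dept        | AVG(salary)
------------+------------
Engineering | 167256     
Support     | 149494     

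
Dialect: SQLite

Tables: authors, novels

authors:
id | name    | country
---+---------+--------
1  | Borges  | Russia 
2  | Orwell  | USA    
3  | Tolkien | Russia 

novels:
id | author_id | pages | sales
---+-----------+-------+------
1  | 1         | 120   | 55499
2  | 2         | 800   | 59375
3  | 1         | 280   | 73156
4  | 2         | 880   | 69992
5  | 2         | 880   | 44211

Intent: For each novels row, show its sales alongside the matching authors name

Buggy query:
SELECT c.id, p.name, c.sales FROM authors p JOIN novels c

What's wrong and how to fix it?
Bug: JOIN with no ON clause produces a cartesian product; every novels row pairs with every authors row

Fix: Specify the join condition linking the foreign key to the parent id

Corrected query:
SELECT c.id, p.name, c.sales FROM authors p JOIN novels c ON c.author_id = p.id

Result:
id | name   | sales
---+--------+------
1  | Borges | 55499
2  | Orwell | 59375
3  | Borges | 73156
4  | Orwell | 69992
5  | Orwell | 44211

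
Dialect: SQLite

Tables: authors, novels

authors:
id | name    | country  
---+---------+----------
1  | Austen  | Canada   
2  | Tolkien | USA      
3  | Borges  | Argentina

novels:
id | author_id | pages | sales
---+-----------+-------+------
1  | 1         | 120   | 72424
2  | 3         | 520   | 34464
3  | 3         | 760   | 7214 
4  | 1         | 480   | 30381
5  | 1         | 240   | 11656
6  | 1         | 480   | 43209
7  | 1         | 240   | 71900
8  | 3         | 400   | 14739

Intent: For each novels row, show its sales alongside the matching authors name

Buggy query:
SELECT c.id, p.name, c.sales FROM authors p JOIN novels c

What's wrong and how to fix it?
Bug: JOIN with no ON clause produces a cartesian product; every novels row pairs with every authors row

Fix: Specify the join condition linking the foreign key to the parent id

Corrected query:
SELECT c.id, p.name, c.sales FROM authors p JOIN novels c ON c.author_id = p.id

Result:
id | name   | sales
---+--------+------
1  | Austen | 72424
2  | Borges | 34464
3  | Borges | 7214 
4  | Austen | 30381
5  | Austen | 11656
6  | Austen | 43209
7  | Austen | 71900
8  | Borges | 14739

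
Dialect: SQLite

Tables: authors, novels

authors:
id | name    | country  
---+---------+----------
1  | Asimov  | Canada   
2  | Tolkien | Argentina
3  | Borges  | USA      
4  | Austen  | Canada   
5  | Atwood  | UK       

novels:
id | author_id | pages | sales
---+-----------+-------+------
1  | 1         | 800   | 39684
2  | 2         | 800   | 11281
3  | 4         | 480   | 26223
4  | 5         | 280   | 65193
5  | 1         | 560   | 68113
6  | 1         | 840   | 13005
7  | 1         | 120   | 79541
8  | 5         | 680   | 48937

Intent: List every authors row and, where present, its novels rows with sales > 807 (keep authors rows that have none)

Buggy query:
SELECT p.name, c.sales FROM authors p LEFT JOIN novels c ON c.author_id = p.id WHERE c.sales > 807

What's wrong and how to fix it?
Bug: Filtering c.sales in WHERE discards the NULL rows produced by LEFT JOIN, turning it into an inner join

Fix: Put 'c.sales > 807' in the JOIN's ON clause instead of WHERE

Corrected query:
SELECT p.name, c.sales FROM authors p LEFT JOIN novels c ON c.author_id = p.id AND c.sales > 807

Result:
name    | sales
--------+------
Asimov  | 13005
Asimov  | 39684
Asimov  | 68113
Asimov  | 79541
Tolkien | 11281
Borges  | NULL 
Austen  | 26223
Atwood  | 48937
Atwood  | 65193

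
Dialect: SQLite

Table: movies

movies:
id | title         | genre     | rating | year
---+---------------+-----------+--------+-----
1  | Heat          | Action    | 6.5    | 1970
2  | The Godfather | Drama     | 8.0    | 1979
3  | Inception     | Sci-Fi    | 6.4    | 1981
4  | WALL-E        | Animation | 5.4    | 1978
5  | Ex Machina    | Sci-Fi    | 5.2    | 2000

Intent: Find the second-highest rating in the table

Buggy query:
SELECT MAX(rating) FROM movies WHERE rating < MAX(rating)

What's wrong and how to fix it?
Bug: The inner MAX is an aggregate inside WHERE, which is not allowed

Fix: Compute the overall MAX in a subquery, then take MAX of rows below it

Corrected query:
SELECT MAX(rating) FROM movies WHERE rating < (SELECT MAX(rating) FROM movies)

Result:
MAX(rating)
-----------
6.5        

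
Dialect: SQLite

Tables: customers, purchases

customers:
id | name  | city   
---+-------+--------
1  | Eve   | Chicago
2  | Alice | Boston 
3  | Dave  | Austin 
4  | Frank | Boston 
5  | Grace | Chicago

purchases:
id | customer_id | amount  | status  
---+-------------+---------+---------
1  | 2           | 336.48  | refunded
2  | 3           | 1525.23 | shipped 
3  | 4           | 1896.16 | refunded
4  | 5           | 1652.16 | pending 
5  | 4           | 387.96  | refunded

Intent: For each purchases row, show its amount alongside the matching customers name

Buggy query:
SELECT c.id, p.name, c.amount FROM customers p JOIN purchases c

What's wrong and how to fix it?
Bug: Missing join condition: each purchases row is matched to all customers rows instead of just its own

Fix: Add ON c.customer_id = p.id to the JOIN

Corrected query:
SELECT c.id, p.name, c.amount FROM customers p JOIN purchases c ON c.customer_id = p.id

Result:
id | name  | amount 
---+-------+--------
1  | Alice | 336.48 
2  | Dave  | 1525.23
3  | Frank | 1896.16
4  | Grace | 1652.16
5  | Frank | 387.96 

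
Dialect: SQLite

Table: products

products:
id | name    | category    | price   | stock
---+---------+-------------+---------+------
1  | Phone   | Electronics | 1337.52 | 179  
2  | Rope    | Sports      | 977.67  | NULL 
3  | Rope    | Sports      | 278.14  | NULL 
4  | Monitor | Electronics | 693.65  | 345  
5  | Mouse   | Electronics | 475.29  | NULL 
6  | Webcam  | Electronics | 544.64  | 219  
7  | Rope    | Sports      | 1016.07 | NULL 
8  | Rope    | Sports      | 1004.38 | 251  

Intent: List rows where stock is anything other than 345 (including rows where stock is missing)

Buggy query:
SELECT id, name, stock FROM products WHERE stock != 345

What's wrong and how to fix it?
Bug: 'stock != 345' is unknown when stock is NULL, so NULL rows are silently excluded

Fix: Handle NULL separately with IS NULL alongside the inequality

Corrected query:
SELECT id, name, stock FROM products WHERE stock != 345 OR stock IS NULL

Result:
id | name   | stock
---+--------+------
1  | Phone  | 179  
2  | Rope   | NULL 
3  | Rope   | NULL 
5  | Mouse  | NULL 
6  | Webcam | 219  
7  | Rope   | NULL 
8  | Rope   | 251  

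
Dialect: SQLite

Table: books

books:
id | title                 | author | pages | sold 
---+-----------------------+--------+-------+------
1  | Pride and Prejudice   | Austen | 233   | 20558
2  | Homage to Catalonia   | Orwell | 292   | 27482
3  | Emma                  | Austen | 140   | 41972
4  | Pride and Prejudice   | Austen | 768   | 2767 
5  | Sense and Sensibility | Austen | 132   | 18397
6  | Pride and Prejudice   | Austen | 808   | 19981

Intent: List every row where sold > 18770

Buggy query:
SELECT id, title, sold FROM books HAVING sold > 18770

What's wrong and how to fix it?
Bug: HAVING filters the output of aggregation, but this query has no GROUP BY and no aggregate functions, so SQLite rejects it (HAVING clause on a non-aggregate query); the condition here is per row

Fix: Replace HAVING with WHERE since the condition applies to individual rows

Corrected query:
SELECT id, title, sold FROM books WHERE sold > 18770

Result:
id | title               | sold 
---+---------------------+------
1  | Pride and Prejudice | 20558
2  | Homage to Catalonia | 27482
3  | Emma                | 41972
6  | Pride and Prejudice | 19981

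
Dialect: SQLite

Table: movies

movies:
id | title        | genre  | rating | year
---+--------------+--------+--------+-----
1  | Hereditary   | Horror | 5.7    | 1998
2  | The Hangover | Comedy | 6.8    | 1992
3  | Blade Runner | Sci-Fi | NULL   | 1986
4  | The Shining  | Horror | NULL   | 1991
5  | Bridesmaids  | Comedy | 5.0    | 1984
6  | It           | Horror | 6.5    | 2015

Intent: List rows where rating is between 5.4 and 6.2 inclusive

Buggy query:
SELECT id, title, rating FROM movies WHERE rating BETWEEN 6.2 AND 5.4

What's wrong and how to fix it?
Bug: BETWEEN expects the lower bound first; with 6.2 AND 5.4 the range is empty

Fix: Write BETWEEN 5.4 AND 6.2

Corrected query:
SELECT id, title, rating FROM movies WHERE rating BETWEEN 5.4 AND 6.2

Result:
id | title      | rating
---+------------+-------
1  | Hereditary | 5.7   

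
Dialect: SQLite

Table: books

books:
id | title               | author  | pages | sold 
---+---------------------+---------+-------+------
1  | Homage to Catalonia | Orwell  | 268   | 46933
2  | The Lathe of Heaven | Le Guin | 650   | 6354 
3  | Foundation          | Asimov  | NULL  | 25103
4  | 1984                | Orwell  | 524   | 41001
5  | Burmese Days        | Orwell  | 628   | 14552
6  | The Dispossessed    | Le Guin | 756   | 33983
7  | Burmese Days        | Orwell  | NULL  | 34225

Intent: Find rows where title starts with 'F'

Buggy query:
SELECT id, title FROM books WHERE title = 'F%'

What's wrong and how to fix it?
Bug: Wildcards only work with LIKE; '=' treats '%' as a literal character

Fix: Replace '=' with LIKE so 'F%' is treated as a pattern

Corrected query:
SELECT id, title FROM books WHERE title LIKE 'F%'

Result:
id | title     
---+-----------
3  | Foundation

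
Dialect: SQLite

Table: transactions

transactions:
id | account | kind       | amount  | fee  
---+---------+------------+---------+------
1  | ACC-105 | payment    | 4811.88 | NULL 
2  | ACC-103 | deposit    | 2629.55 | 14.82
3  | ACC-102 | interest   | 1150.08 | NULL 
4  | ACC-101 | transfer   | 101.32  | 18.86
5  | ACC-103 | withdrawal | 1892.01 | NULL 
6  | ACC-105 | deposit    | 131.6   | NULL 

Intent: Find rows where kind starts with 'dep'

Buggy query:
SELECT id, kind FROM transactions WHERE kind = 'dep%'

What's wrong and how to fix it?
Bug: '=' compares the literal string including the % character; pattern matching needs LIKE

Fix: Use LIKE for wildcard pattern matching

Corrected query:
SELECT id, kind FROM transactions WHERE kind LIKE 'dep%'

Result:
id | kind   
---+--------
2  | deposit
6  | deposit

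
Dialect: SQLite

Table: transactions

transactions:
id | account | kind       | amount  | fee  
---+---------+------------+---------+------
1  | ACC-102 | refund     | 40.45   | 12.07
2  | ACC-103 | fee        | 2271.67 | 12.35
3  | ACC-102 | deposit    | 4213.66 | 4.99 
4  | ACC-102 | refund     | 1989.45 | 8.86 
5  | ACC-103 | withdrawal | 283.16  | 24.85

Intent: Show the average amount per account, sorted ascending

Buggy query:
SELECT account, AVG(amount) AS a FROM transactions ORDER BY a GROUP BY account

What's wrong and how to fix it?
Bug: ORDER BY appears before GROUP BY; SQL clause order requires GROUP BY first

Fix: Reorder: SELECT … FROM … GROUP BY … ORDER BY …

Corrected query:
SELECT account, AVG(amount) AS a FROM transactions GROUP BY account ORDER BY a

Result:
account | a          
--------+------------
ACC-103 | 1277.415   
ACC-102 | 2081.186667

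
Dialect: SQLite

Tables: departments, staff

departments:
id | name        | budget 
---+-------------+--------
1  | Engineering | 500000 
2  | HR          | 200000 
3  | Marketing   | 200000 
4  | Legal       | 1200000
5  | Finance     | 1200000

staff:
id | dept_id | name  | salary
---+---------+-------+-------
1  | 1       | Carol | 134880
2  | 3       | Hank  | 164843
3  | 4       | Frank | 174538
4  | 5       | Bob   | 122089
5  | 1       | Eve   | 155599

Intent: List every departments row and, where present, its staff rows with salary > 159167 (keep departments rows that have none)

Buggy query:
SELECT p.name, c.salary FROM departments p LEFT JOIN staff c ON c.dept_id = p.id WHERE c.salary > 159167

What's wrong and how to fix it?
Bug: Filtering c.salary in WHERE discards the NULL rows produced by LEFT JOIN, turning it into an inner join

Fix: Move the right-table condition into the ON clause so unmatched parents are kept

Corrected query:
SELECT p.name, c.salary FROM departments p LEFT JOIN staff c ON c.dept_id = p.id AND c.salary > 159167

Result:
name        | salary
------------+-------
Engineering | NULL  
HR          | NULL  
Marketing   | 164843
Legal       | 174538
Finance     | NULL  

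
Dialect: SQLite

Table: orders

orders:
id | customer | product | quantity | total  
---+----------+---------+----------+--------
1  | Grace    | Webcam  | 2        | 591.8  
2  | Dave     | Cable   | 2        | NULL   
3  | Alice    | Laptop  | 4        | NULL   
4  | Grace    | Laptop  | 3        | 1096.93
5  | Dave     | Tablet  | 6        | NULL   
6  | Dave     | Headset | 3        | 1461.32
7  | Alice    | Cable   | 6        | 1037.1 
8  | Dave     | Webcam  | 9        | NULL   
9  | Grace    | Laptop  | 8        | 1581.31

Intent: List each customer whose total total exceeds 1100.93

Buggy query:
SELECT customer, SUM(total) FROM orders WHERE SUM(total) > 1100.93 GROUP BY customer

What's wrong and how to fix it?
Bug: SUM(total) is an aggregate, but WHERE filters rows before aggregation

Fix: Move the aggregate condition to a HAVING clause

Corrected query:
SELECT customer, SUM(total) FROM orders GROUP BY customer HAVING SUM(total) > 1100.93

Result:
customer | SUM(total)
---------+-----------
Dave     | 1461.32   
Grace    | 3270.04   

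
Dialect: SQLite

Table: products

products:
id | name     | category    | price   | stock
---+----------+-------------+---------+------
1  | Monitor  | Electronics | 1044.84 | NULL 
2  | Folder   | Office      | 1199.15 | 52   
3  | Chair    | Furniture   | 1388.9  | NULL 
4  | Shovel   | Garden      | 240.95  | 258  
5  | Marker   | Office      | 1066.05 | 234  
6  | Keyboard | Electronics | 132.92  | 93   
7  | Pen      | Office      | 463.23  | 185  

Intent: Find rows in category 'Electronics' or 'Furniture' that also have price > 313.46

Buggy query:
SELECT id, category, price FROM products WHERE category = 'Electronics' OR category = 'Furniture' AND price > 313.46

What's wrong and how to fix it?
Bug: Without parentheses, AND is evaluated before OR, so the price filter only applies to the 'Furniture' branch

Fix: Group the OR with parentheses (or use IN), then AND the threshold

Corrected query:
SELECT id, category, price FROM products WHERE (category = 'Electronics' OR category = 'Furniture') AND price > 313.46

Result:
id | category    | price  
---+-------------+--------
1  | Electronics | 1044.84
3  | Furniture   | 1388.9 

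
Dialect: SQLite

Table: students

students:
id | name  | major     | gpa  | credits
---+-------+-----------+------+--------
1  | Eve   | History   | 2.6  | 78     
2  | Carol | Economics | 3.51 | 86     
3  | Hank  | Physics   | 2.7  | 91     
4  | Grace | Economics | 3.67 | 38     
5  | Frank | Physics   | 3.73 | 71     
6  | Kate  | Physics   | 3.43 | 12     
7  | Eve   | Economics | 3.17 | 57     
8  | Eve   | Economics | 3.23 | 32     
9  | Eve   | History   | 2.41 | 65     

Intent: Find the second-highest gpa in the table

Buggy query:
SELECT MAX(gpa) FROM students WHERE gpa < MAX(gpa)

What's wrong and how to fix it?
Bug: The inner MAX is an aggregate inside WHERE, which is not allowed

Fix: Compute the overall MAX in a subquery, then take MAX of rows below it

Corrected query:
SELECT MAX(gpa) FROM students WHERE gpa < (SELECT MAX(gpa) FROM students)

Result:
MAX(gpa)
--------
3.67    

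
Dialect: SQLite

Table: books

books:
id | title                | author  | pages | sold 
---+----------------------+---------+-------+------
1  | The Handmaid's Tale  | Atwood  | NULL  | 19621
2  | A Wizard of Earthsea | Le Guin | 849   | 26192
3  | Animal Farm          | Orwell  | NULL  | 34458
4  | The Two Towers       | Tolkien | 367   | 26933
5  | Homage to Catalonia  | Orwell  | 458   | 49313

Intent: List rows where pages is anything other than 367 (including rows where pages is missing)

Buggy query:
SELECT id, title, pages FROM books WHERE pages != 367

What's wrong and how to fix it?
Bug: Inequality against NULL is unknown, not true; rows with NULL are dropped

Fix: Add an explicit OR pages IS NULL to include the missing-value rows

Corrected query:
SELECT id, title, pages FROM books WHERE pages != 367 OR pages IS NULL

Result:
id | title                | pages
---+----------------------+------
1  | The Handmaid's Tale  | NULL 
2  | A Wizard of Earthsea | 849  
3  | Animal Farm          | NULL 
5  | Homage to Catalonia  | 458  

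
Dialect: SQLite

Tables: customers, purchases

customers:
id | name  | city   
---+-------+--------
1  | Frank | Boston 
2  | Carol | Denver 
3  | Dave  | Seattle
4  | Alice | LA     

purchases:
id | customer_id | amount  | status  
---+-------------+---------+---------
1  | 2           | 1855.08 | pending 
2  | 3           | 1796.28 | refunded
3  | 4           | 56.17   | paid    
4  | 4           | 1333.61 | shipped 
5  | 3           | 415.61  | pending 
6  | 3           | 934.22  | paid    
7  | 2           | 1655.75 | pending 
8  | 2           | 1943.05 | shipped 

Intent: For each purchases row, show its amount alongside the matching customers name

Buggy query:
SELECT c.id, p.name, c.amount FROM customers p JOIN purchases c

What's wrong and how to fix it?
Bug: Missing join condition: each purchases row is matched to all customers rows instead of just its own

Fix: Specify the join condition linking the foreign key to the parent id

Corrected query:
SELECT c.id, p.name, c.amount FROM customers p JOIN purchases c ON c.customer_id = p.id

Result:
id | name  | amount 
---+-------+--------
1  | Carol | 1855.08
2  | Dave  | 1796.28
3  | Alice | 56.17  
4  | Alice | 1333.61
5  | Dave  | 415.61 
6  | Dave  | 934.22 
7  | Carol | 1655.75
8  | Carol | 1943.05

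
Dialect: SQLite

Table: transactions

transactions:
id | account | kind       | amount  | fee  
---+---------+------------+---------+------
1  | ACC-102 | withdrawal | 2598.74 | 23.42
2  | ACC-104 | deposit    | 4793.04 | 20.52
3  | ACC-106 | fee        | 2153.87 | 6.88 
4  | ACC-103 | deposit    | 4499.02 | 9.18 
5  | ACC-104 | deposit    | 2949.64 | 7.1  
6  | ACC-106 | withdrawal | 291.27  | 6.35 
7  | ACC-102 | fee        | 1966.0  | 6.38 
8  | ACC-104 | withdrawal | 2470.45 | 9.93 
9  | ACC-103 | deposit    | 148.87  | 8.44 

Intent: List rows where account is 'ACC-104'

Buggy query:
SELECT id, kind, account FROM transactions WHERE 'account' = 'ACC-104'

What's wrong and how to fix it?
Bug: 'account' in single quotes is a string literal, not the column; the comparison is literal-vs-literal and never true

Fix: Remove the quotes around the column name (or use double quotes for an identifier)

Corrected query:
SELECT id, kind, account FROM transactions WHERE account = 'ACC-104'

Result:
id | kind       | account
---+------------+--------
2  | deposit    | ACC-104
5  | deposit    | ACC-104
8  | withdrawal | ACC-104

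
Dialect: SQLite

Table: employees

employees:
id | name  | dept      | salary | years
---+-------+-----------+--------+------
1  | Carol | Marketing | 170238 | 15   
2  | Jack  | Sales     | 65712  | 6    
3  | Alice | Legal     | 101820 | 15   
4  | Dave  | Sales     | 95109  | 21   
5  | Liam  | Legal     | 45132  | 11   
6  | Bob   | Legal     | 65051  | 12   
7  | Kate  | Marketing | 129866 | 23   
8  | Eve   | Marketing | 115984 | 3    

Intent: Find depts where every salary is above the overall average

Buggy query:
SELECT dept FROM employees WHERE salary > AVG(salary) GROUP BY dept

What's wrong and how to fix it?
Bug: WHERE evaluates per row before aggregation, so AVG() is unavailable

Fix: Compute the overall average in a scalar subquery and compare each group's MIN against it in HAVING

Corrected query:
SELECT dept FROM employees GROUP BY dept HAVING MIN(salary) > (SELECT AVG(salary) FROM employees)

Result:
dept     
---------
Marketing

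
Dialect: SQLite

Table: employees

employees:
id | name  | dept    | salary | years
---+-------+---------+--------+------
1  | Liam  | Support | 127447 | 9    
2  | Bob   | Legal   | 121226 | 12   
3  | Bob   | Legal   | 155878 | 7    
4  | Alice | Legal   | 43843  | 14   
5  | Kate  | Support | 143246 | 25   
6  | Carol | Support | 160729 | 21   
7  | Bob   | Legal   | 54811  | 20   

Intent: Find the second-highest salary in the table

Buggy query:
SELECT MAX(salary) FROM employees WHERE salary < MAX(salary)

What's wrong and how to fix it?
Bug: The inner MAX is an aggregate inside WHERE, which is not allowed

Fix: Compute the overall MAX in a subquery, then take MAX of rows below it

Corrected query:
SELECT MAX(salary) FROM employees WHERE salary < (SELECT MAX(salary) FROM employees)

Result:
MAX(salary)
-----------
155878     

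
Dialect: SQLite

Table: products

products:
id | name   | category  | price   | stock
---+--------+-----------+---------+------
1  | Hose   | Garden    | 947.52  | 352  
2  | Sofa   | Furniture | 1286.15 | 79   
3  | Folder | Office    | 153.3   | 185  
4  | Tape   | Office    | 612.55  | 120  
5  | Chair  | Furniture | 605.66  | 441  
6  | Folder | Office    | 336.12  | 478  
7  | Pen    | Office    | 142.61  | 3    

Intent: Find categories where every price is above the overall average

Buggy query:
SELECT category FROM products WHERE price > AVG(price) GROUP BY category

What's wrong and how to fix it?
Bug: WHERE evaluates per row before aggregation, so AVG() is unavailable

Fix: Compute the overall average in a scalar subquery and compare each group's MIN against it in HAVING

Corrected query:
SELECT category FROM products GROUP BY category HAVING MIN(price) > (SELECT AVG(price) FROM products)

Result:
category 
---------
Furniture
Garden   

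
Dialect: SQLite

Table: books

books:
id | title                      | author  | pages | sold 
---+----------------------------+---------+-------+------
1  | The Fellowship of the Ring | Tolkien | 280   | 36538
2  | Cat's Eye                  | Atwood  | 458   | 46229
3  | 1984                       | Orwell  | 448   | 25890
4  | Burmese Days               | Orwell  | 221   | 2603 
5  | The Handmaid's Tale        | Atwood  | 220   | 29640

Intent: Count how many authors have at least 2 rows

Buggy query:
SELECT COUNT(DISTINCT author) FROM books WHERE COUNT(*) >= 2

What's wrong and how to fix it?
Bug: WHERE filters individual rows, not groups, so a group-level COUNT is invalid there

Fix: Group first with HAVING COUNT(*) >= 2, then COUNT the resulting groups

Corrected query:
SELECT COUNT(*) FROM (SELECT author FROM books GROUP BY author HAVING COUNT(*) >= 2)

Result:
COUNT(*)
--------
2       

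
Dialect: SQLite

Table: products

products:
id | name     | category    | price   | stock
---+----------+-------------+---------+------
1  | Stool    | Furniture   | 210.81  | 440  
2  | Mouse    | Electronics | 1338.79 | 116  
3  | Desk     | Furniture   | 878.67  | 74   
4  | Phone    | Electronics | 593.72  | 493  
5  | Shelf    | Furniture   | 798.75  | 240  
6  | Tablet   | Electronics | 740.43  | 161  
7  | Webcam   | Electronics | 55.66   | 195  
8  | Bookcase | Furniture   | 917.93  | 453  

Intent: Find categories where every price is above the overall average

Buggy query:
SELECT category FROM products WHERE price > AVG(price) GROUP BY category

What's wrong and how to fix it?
Bug: AVG() is an aggregate; it can't sit directly in WHERE

Fix: Use a subquery for AVG and a HAVING MIN(...) filter so the condition holds for every row in the group

Corrected query:
SELECT category FROM products GROUP BY category HAVING MIN(price) > (SELECT AVG(price) FROM products)

Result:
(no rows)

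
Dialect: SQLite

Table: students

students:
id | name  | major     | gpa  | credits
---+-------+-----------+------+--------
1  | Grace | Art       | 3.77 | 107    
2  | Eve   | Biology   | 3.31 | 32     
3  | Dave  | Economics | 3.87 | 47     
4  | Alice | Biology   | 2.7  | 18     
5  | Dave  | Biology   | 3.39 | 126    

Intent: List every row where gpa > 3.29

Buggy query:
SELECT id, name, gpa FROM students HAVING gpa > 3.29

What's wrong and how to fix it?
Bug: This is a non-aggregate query (no GROUP BY, no aggregates), so in SQLite the HAVING clause is invalid here; a row-level condition belongs in WHERE

Fix: Use WHERE for row-level filtering

Corrected query:
SELECT id, name, gpa FROM students WHERE gpa > 3.29

Result:
id | name  | gpa 
---+-------+-----
1  | Grace | 3.77
2  | Eve   | 3.31
3  | Dave  | 3.87
5  | Dave  | 3.39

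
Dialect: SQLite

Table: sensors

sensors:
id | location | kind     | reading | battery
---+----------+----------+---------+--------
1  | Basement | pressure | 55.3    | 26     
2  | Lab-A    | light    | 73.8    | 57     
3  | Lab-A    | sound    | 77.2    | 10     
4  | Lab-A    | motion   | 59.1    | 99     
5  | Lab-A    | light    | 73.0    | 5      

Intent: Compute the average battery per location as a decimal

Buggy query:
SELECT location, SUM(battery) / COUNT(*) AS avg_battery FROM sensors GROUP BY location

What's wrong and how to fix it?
Bug: SUM(battery) and COUNT(*) are both integers; the division truncates the fractional part

Fix: Cast one side to REAL so the division keeps the fractional part

Corrected query:
SELECT location, SUM(battery) * 1.0 / COUNT(*) AS avg_battery FROM sensors GROUP BY location

Result:
location | avg_battery
---------+------------
Basement | 26         
Lab-A    | 42.75      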